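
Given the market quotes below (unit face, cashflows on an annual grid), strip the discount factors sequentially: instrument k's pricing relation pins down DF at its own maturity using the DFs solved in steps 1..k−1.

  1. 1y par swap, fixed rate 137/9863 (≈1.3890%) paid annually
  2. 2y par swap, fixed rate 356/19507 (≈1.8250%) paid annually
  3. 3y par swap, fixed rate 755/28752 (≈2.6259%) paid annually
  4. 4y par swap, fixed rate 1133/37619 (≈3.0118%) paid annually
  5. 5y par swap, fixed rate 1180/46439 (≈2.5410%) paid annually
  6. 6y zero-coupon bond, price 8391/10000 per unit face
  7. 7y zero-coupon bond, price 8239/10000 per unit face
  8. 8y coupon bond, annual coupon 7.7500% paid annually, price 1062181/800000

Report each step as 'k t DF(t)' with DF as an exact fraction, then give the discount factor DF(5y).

1 1 9863/10000
2 2 2411/2500
3 3 1849/2000
4 4 8867/10000
5 5 441/500
6 6 8391/10000
7 7 8239/10000
8 8 3893/5000
DF(5y) = 441/500 ≈ 0.882000

step 1 [1y] swap r/1=137/9863: DF=(1 − 137/9863·(0))/(1+137/9863) = 9863/10000 ≈ 0.986300
step 2 [2y] swap r/1=356/19507: DF=(1 − 356/19507·(0.986300))/(1+356/19507) = 2411/2500 ≈ 0.964400
step 3 [3y] swap r/1=755/28752: DF=(1 − 755/28752·(0.986300+0.964400))/(1+755/28752) = 1849/2000 ≈ 0.924500
step 4 [4y] swap r/1=1133/37619: DF=(1 − 1133/37619·(0.986300+0.964400+0.924500))/(1+1133/37619) = 8867/10000 ≈ 0.886700
step 5 [5y] swap r/1=1180/46439: DF=(1 − 1180/46439·(0.986300+0.964400+0.924500+0.886700))/(1+1180/46439) = 441/500 ≈ 0.882000
step 6 [6y] zero: DF = P = 8391/10000 ≈ 0.839100
step 7 [7y] zero: DF = P = 8239/10000 ≈ 0.823900
step 8 [8y] bond c/1=31/400: DF=(1062181/800000 − 31/400·(0.986300+0.964400+0.924500+0.886700+0.882000+0.839100+0.823900))/(1+31/400) = 3893/5000 ≈ 0.778600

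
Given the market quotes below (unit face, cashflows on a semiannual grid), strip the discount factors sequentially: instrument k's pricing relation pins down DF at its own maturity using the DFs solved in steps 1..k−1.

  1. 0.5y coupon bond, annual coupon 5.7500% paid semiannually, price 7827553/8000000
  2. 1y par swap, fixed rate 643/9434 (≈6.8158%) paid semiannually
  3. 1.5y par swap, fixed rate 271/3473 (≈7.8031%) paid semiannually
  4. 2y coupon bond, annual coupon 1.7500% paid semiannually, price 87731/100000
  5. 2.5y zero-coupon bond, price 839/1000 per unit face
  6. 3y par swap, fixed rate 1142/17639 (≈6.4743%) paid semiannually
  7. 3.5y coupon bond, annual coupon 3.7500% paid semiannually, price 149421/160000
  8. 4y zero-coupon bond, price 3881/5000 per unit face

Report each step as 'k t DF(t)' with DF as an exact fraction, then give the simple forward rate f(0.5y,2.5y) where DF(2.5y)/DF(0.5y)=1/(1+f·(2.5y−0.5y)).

step 1 [0.5y] bond c/2=23/800: DF=(7827553/8000000 − 23/800·(0))/(1+23/800) = 9511/10000 ≈ 0.951100
step 2 [1y] swap r/2=643/18868: DF=(1 − 643/18868·(0.951100))/(1+643/18868) = 9357/10000 ≈ 0.935700
step 3 [1.5y] swap r/2=271/6946: DF=(1 − 271/6946·(0.951100+0.935700))/(1+271/6946) = 2229/2500 ≈ 0.891600
step 4 [2y] bond c/2=7/800: DF=(87731/100000 − 7/800·(0.951100+0.935700+0.891600))/(1+7/800) = 1057/1250 ≈ 0.845600
step 5 [2.5y] zero: DF = P = 839/1000 ≈ 0.839000
step 6 [3y] swap r/2=571/17639: DF=(1 − 571/17639·(0.951100+0.935700+0.891600+0.845600+0.839000))/(1+571/17639) = 8287/10000 ≈ 0.828700
step 7 [3.5y] bond c/2=3/160: DF=(149421/160000 − 3/160·(0.951100+0.935700+0.891600+0.845600+0.839000+0.828700))/(1+3/160) = 8193/10000 ≈ 0.819300
step 8 [4y] zero: DF = P = 3881/5000 ≈ 0.776200

1 1/2 9511/10000
2 1 9357/10000
3 3/2 2229/2500
4 2 1057/1250
5 5/2 839/1000
6 3 8287/10000
7 7/2 8193/10000
8 4 3881/5000
f(0.5y,2.5y) = ((9511/10000)/(839/1000) − 1)/(2) = 1121/16780 ≈ 6.6806%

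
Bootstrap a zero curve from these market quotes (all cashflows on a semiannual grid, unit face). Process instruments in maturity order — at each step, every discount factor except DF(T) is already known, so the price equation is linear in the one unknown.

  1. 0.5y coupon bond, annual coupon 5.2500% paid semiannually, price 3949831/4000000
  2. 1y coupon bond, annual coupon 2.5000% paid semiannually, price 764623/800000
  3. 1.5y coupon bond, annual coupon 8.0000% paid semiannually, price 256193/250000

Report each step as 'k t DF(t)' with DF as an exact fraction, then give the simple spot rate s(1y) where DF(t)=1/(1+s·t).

step 1 [0.5y] bond c/2=21/800: DF=(3949831/4000000 − 21/800·(0))/(1+21/800) = 4811/5000 ≈ 0.962200
step 2 [1y] bond c/2=1/80: DF=(764623/800000 − 1/80·(0.962200))/(1+1/80) = 9321/10000 ≈ 0.932100
step 3 [1.5y] bond c/2=1/25: DF=(256193/250000 − 1/25·(0.962200+0.932100))/(1+1/25) = 73/80 ≈ 0.912500

1 1/2 4811/5000
2 1 9321/10000
3 3/2 73/80
s(1y) = (1/(9321/10000) − 1)/(1) = 679/9321 ≈ 7.2846%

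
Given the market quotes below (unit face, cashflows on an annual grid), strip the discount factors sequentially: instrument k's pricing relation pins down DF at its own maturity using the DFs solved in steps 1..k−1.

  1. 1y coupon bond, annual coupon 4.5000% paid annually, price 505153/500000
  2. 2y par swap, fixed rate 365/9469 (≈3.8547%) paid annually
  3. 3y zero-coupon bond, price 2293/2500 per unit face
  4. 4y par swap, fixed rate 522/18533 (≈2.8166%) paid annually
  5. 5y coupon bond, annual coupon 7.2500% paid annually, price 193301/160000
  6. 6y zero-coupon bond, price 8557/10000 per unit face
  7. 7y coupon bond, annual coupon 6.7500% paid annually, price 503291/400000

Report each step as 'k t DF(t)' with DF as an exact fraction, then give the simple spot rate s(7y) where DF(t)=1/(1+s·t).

step 1 [1y] bond c/1=9/200: DF=(505153/500000 − 9/200·(0))/(1+9/200) = 2417/2500 ≈ 0.966800
step 2 [2y] swap r/1=365/9469: DF=(1 − 365/9469·(0.966800))/(1+365/9469) = 927/1000 ≈ 0.927000
step 3 [3y] zero: DF = P = 2293/2500 ≈ 0.917200
step 4 [4y] swap r/1=522/18533: DF=(1 − 522/18533·(0.966800+0.927000+0.917200))/(1+522/18533) = 2239/2500 ≈ 0.895600
step 5 [5y] bond c/1=29/400: DF=(193301/160000 − 29/400·(0.966800+0.927000+0.917200+0.895600))/(1+29/400) = 8759/10000 ≈ 0.875900
step 6 [6y] zero: DF = P = 8557/10000 ≈ 0.855700
step 7 [7y] bond c/1=27/400: DF=(503291/400000 − 27/400·(0.966800+0.927000+0.917200+0.895600+0.875900+0.855700))/(1+27/400) = 2087/2500 ≈ 0.834800

1 1 2417/2500
2 2 927/1000
3 3 2293/2500
4 4 2239/2500
5 5 8759/10000
6 6 8557/10000
7 7 2087/2500
s(7y) = (1/(2087/2500) − 1)/(7) = 59/2087 ≈ 2.8270%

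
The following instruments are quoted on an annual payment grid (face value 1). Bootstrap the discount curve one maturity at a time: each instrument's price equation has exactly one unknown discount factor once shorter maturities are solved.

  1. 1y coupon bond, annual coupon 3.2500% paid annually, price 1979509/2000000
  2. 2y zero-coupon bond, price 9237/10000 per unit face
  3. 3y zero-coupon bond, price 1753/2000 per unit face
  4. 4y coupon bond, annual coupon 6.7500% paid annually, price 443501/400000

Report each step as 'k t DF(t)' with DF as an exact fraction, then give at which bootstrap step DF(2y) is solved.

1 1 4793/5000
2 2 9237/10000
3 3 1753/2000
4 4 4321/5000
DF(2y) is solved at step 2

step 1 [1y] bond c/1=13/400: DF=(1979509/2000000 − 13/400·(0))/(1+13/400) = 4793/5000 ≈ 0.958600
step 2 [2y] zero: DF = P = 9237/10000 ≈ 0.923700
step 3 [3y] zero: DF = P = 1753/2000 ≈ 0.876500
step 4 [4y] bond c/1=27/400: DF=(443501/400000 − 27/400·(0.958600+0.923700+0.876500))/(1+27/400) = 4321/5000 ≈ 0.864200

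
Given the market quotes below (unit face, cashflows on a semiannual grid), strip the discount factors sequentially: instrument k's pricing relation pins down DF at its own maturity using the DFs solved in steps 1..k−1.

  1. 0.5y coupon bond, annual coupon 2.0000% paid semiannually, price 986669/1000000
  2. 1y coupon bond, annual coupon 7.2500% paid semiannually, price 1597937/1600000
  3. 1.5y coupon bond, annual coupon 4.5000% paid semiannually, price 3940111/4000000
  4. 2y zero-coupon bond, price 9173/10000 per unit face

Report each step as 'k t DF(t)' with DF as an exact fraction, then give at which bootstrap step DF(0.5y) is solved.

step 1 [0.5y] bond c/2=1/100: DF=(986669/1000000 − 1/100·(0))/(1+1/100) = 9769/10000 ≈ 0.976900
step 2 [1y] bond c/2=29/800: DF=(1597937/1600000 − 29/800·(0.976900))/(1+29/800) = 581/625 ≈ 0.929600
step 3 [1.5y] bond c/2=9/400: DF=(3940111/4000000 − 9/400·(0.976900+0.929600))/(1+9/400) = 4607/5000 ≈ 0.921400
step 4 [2y] zero: DF = P = 9173/10000 ≈ 0.917300

1 1/2 9769/10000
2 1 581/625
3 3/2 4607/5000
4 2 9173/10000
DF(0.5y) is solved at step 1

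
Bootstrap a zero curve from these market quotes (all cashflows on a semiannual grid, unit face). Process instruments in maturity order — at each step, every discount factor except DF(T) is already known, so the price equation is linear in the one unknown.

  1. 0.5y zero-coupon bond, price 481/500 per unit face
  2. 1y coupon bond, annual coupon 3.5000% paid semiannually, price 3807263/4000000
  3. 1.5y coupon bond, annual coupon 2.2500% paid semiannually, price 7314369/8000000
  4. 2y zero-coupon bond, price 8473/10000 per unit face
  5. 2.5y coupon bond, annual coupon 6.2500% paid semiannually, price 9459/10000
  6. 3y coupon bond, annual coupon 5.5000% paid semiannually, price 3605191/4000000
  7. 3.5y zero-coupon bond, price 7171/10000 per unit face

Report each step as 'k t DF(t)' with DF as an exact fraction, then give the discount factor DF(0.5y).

step 1 [0.5y] zero: DF = P = 481/500 ≈ 0.962000
step 2 [1y] bond c/2=7/400: DF=(3807263/4000000 − 7/400·(0.962000))/(1+7/400) = 9189/10000 ≈ 0.918900
step 3 [1.5y] bond c/2=9/800: DF=(7314369/8000000 − 9/800·(0.962000+0.918900))/(1+9/800) = 552/625 ≈ 0.883200
step 4 [2y] zero: DF = P = 8473/10000 ≈ 0.847300
step 5 [2.5y] bond c/2=1/32: DF=(9459/10000 − 1/32·(0.962000+0.918900+0.883200+0.847300))/(1+1/32) = 4039/5000 ≈ 0.807800
step 6 [3y] bond c/2=11/400: DF=(3605191/4000000 − 11/400·(0.962000+0.918900+0.883200+0.847300+0.807800))/(1+11/400) = 7589/10000 ≈ 0.758900
step 7 [3.5y] zero: DF = P = 7171/10000 ≈ 0.717100

1 1/2 481/500
2 1 9189/10000
3 3/2 552/625
4 2 8473/10000
5 5/2 4039/5000
6 3 7589/10000
7 7/2 7171/10000
DF(0.5y) = 481/500 ≈ 0.962000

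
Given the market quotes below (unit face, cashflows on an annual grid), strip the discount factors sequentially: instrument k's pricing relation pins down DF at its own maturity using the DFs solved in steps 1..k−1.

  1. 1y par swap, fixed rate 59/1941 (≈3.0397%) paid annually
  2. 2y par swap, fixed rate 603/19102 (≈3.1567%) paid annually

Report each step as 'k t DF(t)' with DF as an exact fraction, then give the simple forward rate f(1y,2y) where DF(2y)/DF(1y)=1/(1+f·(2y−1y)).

1 1 1941/2000
2 2 9397/10000
f(1y,2y) = ((1941/2000)/(9397/10000) − 1)/(1) = 308/9397 ≈ 3.2776%

step 1 [1y] swap r/1=59/1941: DF=(1 − 59/1941·(0))/(1+59/1941) = 1941/2000 ≈ 0.970500
step 2 [2y] swap r/1=603/19102: DF=(1 − 603/19102·(0.970500))/(1+603/19102) = 9397/10000 ≈ 0.939700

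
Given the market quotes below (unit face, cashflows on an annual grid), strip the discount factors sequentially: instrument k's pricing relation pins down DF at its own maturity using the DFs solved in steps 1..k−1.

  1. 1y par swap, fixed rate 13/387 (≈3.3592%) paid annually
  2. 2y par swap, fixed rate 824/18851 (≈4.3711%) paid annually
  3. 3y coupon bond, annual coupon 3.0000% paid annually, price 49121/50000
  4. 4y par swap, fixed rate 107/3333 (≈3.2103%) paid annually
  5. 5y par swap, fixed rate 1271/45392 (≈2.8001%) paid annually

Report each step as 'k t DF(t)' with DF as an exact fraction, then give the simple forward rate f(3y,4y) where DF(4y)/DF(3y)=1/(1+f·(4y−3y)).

1 1 387/400
2 2 1147/1250
3 3 8989/10000
4 4 8823/10000
5 5 8729/10000
f(3y,4y) = ((8989/10000)/(8823/10000) − 1)/(1) = 166/8823 ≈ 1.8814%

step 1 [1y] swap r/1=13/387: DF=(1 − 13/387·(0))/(1+13/387) = 387/400 ≈ 0.967500
step 2 [2y] swap r/1=824/18851: DF=(1 − 824/18851·(0.967500))/(1+824/18851) = 1147/1250 ≈ 0.917600
step 3 [3y] bond c/1=3/100: DF=(49121/50000 − 3/100·(0.967500+0.917600))/(1+3/100) = 8989/10000 ≈ 0.898900
step 4 [4y] swap r/1=107/3333: DF=(1 − 107/3333·(0.967500+0.917600+0.898900))/(1+107/3333) = 8823/10000 ≈ 0.882300
step 5 [5y] swap r/1=1271/45392: DF=(1 − 1271/45392·(0.967500+0.917600+0.898900+0.882300))/(1+1271/45392) = 8729/10000 ≈ 0.872900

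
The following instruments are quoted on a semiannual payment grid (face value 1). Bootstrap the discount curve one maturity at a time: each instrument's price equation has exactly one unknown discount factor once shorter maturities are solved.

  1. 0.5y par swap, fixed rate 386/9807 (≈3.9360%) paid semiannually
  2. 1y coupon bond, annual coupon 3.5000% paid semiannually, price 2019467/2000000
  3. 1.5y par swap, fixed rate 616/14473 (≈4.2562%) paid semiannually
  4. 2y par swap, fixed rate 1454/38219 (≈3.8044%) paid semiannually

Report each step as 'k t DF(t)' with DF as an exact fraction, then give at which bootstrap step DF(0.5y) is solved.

1 1/2 9807/10000
2 1 1951/2000
3 3/2 1173/1250
4 2 9273/10000
DF(0.5y) is solved at step 1

step 1 [0.5y] swap r/2=193/9807: DF=(1 − 193/9807·(0))/(1+193/9807) = 9807/10000 ≈ 0.980700
step 2 [1y] bond c/2=7/400: DF=(2019467/2000000 − 7/400·(0.980700))/(1+7/400) = 1951/2000 ≈ 0.975500
step 3 [1.5y] swap r/2=308/14473: DF=(1 − 308/14473·(0.980700+0.975500))/(1+308/14473) = 1173/1250 ≈ 0.938400
step 4 [2y] swap r/2=727/38219: DF=(1 − 727/38219·(0.980700+0.975500+0.938400))/(1+727/38219) = 9273/10000 ≈ 0.927300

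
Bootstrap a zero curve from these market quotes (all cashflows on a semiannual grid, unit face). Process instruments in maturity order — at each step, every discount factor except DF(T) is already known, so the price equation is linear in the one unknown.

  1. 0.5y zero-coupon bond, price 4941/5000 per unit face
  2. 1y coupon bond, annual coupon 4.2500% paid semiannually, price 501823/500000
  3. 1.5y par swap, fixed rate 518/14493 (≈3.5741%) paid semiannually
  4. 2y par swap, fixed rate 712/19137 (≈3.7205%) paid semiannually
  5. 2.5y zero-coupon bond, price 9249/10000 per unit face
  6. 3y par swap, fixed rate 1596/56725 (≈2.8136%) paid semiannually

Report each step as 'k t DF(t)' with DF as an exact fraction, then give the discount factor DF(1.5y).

1 1/2 4941/5000
2 1 4811/5000
3 3/2 4741/5000
4 2 1161/1250
5 5/2 9249/10000
6 3 4601/5000
DF(1.5y) = 4741/5000 ≈ 0.948200

step 1 [0.5y] zero: DF = P = 4941/5000 ≈ 0.988200
step 2 [1y] bond c/2=17/800: DF=(501823/500000 − 17/800·(0.988200))/(1+17/800) = 4811/5000 ≈ 0.962200
step 3 [1.5y] swap r/2=259/14493: DF=(1 − 259/14493·(0.988200+0.962200))/(1+259/14493) = 4741/5000 ≈ 0.948200
step 4 [2y] swap r/2=356/19137: DF=(1 − 356/19137·(0.988200+0.962200+0.948200))/(1+356/19137) = 1161/1250 ≈ 0.928800
step 5 [2.5y] zero: DF = P = 9249/10000 ≈ 0.924900
step 6 [3y] swap r/2=798/56725: DF=(1 − 798/56725·(0.988200+0.962200+0.948200+0.928800+0.924900))/(1+798/56725) = 4601/5000 ≈ 0.920200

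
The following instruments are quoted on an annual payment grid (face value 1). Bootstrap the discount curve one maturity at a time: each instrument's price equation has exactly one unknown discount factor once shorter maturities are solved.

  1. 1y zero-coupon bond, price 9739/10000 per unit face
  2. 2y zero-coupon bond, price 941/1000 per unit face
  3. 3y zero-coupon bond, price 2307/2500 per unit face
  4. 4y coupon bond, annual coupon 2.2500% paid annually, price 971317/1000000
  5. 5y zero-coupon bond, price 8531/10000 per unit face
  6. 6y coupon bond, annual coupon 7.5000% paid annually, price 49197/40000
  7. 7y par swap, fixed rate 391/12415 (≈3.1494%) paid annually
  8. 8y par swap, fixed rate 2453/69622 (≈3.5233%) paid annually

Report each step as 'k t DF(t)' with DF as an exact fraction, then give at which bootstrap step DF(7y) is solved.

1 1 9739/10000
2 2 941/1000
3 3 2307/2500
4 4 71/80
5 5 8531/10000
6 6 8247/10000
7 7 1609/2000
8 8 7547/10000
DF(7y) is solved at step 7

step 1 [1y] zero: DF = P = 9739/10000 ≈ 0.973900
step 2 [2y] zero: DF = P = 941/1000 ≈ 0.941000
step 3 [3y] zero: DF = P = 2307/2500 ≈ 0.922800
step 4 [4y] bond c/1=9/400: DF=(971317/1000000 − 9/400·(0.973900+0.941000+0.922800))/(1+9/400) = 71/80 ≈ 0.887500
step 5 [5y] zero: DF = P = 8531/10000 ≈ 0.853100
step 6 [6y] bond c/1=3/40: DF=(49197/40000 − 3/40·(0.973900+0.941000+0.922800+0.887500+0.853100))/(1+3/40) = 8247/10000 ≈ 0.824700
step 7 [7y] swap r/1=391/12415: DF=(1 − 391/12415·(0.973900+0.941000+0.922800+0.887500+0.853100+0.824700))/(1+391/12415) = 1609/2000 ≈ 0.804500
step 8 [8y] swap r/1=2453/69622: DF=(1 − 2453/69622·(0.973900+0.941000+0.922800+0.887500+0.853100+0.824700+0.804500))/(1+2453/69622) = 7547/10000 ≈ 0.754700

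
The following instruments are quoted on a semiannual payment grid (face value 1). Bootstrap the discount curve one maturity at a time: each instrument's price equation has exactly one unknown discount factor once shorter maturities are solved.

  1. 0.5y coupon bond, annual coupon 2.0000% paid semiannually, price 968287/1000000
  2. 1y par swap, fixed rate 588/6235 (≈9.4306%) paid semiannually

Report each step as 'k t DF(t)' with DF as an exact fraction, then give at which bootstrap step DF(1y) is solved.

1 1/2 9587/10000
2 1 4559/5000
DF(1y) is solved at step 2

step 1 [0.5y] bond c/2=1/100: DF=(968287/1000000 − 1/100·(0))/(1+1/100) = 9587/10000 ≈ 0.958700
step 2 [1y] swap r/2=294/6235: DF=(1 − 294/6235·(0.958700))/(1+294/6235) = 4559/5000 ≈ 0.911800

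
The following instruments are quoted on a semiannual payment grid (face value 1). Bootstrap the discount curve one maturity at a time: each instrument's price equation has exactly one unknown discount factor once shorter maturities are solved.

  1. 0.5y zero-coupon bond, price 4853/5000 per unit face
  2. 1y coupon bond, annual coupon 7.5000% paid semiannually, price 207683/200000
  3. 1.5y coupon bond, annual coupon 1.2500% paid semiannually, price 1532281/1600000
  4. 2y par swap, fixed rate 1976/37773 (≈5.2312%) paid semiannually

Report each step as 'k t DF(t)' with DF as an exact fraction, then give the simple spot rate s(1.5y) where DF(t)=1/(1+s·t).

1 1/2 4853/5000
2 1 4829/5000
3 3/2 9397/10000
4 2 2253/2500
s(1.5y) = (1/(9397/10000) − 1)/(3/2) = 402/9397 ≈ 4.2780%

step 1 [0.5y] zero: DF = P = 4853/5000 ≈ 0.970600
step 2 [1y] bond c/2=3/80: DF=(207683/200000 − 3/80·(0.970600))/(1+3/80) = 4829/5000 ≈ 0.965800
step 3 [1.5y] bond c/2=1/160: DF=(1532281/1600000 − 1/160·(0.970600+0.965800))/(1+1/160) = 9397/10000 ≈ 0.939700
step 4 [2y] swap r/2=988/37773: DF=(1 − 988/37773·(0.970600+0.965800+0.939700))/(1+988/37773) = 2253/2500 ≈ 0.901200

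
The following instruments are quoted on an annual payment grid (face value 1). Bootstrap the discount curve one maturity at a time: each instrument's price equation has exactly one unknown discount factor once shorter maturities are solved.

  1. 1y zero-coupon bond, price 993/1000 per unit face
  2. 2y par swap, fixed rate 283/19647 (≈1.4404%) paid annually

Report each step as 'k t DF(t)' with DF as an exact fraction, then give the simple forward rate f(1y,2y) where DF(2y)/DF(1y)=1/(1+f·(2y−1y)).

1 1 993/1000
2 2 9717/10000
f(1y,2y) = ((993/1000)/(9717/10000) − 1)/(1) = 71/3239 ≈ 2.1920%

step 1 [1y] zero: DF = P = 993/1000 ≈ 0.993000
step 2 [2y] swap r/1=283/19647: DF=(1 − 283/19647·(0.993000))/(1+283/19647) = 9717/10000 ≈ 0.971700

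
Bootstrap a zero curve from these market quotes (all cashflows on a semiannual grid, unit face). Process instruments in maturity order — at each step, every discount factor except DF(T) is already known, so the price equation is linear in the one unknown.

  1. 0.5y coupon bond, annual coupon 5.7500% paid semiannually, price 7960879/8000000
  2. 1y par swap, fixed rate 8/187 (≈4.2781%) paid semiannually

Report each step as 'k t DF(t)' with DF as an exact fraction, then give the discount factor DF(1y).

step 1 [0.5y] bond c/2=23/800: DF=(7960879/8000000 − 23/800·(0))/(1+23/800) = 9673/10000 ≈ 0.967300
step 2 [1y] swap r/2=4/187: DF=(1 − 4/187·(0.967300))/(1+4/187) = 2397/2500 ≈ 0.958800

1 1/2 9673/10000
2 1 2397/2500
DF(1y) = 2397/2500 ≈ 0.958800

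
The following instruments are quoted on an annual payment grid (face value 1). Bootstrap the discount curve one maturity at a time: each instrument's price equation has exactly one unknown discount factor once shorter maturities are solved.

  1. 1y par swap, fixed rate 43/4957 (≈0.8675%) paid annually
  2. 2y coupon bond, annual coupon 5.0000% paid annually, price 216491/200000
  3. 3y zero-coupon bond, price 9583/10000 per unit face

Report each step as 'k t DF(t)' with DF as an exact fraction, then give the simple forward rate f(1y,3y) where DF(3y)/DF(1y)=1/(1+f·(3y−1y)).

step 1 [1y] swap r/1=43/4957: DF=(1 − 43/4957·(0))/(1+43/4957) = 4957/5000 ≈ 0.991400
step 2 [2y] bond c/1=1/20: DF=(216491/200000 − 1/20·(0.991400))/(1+1/20) = 9837/10000 ≈ 0.983700
step 3 [3y] zero: DF = P = 9583/10000 ≈ 0.958300

1 1 4957/5000
2 2 9837/10000
3 3 9583/10000
f(1y,3y) = ((4957/5000)/(9583/10000) − 1)/(2) = 331/19166 ≈ 1.7270%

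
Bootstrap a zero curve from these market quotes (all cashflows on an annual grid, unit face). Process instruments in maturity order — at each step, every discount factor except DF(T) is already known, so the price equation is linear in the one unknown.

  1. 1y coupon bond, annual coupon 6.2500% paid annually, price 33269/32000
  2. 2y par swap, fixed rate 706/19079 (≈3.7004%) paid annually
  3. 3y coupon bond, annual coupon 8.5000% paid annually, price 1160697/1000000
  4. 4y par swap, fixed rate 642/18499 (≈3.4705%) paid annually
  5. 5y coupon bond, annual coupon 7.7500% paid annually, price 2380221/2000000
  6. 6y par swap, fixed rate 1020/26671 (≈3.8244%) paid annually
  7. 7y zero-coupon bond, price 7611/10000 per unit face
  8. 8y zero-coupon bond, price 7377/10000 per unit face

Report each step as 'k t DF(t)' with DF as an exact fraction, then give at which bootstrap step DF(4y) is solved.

step 1 [1y] bond c/1=1/16: DF=(33269/32000 − 1/16·(0))/(1+1/16) = 1957/2000 ≈ 0.978500
step 2 [2y] swap r/1=706/19079: DF=(1 − 706/19079·(0.978500))/(1+706/19079) = 4647/5000 ≈ 0.929400
step 3 [3y] bond c/1=17/200: DF=(1160697/1000000 − 17/200·(0.978500+0.929400))/(1+17/200) = 9203/10000 ≈ 0.920300
step 4 [4y] swap r/1=642/18499: DF=(1 − 642/18499·(0.978500+0.929400+0.920300))/(1+642/18499) = 2179/2500 ≈ 0.871600
step 5 [5y] bond c/1=31/400: DF=(2380221/2000000 − 31/400·(0.978500+0.929400+0.920300+0.871600))/(1+31/400) = 524/625 ≈ 0.838400
step 6 [6y] swap r/1=1020/26671: DF=(1 − 1020/26671·(0.978500+0.929400+0.920300+0.871600+0.838400))/(1+1020/26671) = 199/250 ≈ 0.796000
step 7 [7y] zero: DF = P = 7611/10000 ≈ 0.761100
step 8 [8y] zero: DF = P = 7377/10000 ≈ 0.737700

1 1 1957/2000
2 2 4647/5000
3 3 9203/10000
4 4 2179/2500
5 5 524/625
6 6 199/250
7 7 7611/10000
8 8 7377/10000
DF(4y) is solved at step 4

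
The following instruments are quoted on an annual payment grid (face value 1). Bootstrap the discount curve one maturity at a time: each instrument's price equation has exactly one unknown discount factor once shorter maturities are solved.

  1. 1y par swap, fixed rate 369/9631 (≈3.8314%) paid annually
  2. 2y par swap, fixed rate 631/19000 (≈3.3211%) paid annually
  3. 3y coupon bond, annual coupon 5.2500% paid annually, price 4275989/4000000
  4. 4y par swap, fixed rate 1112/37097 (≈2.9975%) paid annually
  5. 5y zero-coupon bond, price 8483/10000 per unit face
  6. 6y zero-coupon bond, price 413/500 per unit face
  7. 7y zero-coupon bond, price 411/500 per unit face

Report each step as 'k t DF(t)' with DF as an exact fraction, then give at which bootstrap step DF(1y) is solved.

1 1 9631/10000
2 2 9369/10000
3 3 9209/10000
4 4 1111/1250
5 5 8483/10000
6 6 413/500
7 7 411/500
DF(1y) is solved at step 1

step 1 [1y] swap r/1=369/9631: DF=(1 − 369/9631·(0))/(1+369/9631) = 9631/10000 ≈ 0.963100
step 2 [2y] swap r/1=631/19000: DF=(1 − 631/19000·(0.963100))/(1+631/19000) = 9369/10000 ≈ 0.936900
step 3 [3y] bond c/1=21/400: DF=(4275989/4000000 − 21/400·(0.963100+0.936900))/(1+21/400) = 9209/10000 ≈ 0.920900
step 4 [4y] swap r/1=1112/37097: DF=(1 − 1112/37097·(0.963100+0.936900+0.920900))/(1+1112/37097) = 1111/1250 ≈ 0.888800
step 5 [5y] zero: DF = P = 8483/10000 ≈ 0.848300
step 6 [6y] zero: DF = P = 413/500 ≈ 0.826000
step 7 [7y] zero: DF = P = 411/500 ≈ 0.822000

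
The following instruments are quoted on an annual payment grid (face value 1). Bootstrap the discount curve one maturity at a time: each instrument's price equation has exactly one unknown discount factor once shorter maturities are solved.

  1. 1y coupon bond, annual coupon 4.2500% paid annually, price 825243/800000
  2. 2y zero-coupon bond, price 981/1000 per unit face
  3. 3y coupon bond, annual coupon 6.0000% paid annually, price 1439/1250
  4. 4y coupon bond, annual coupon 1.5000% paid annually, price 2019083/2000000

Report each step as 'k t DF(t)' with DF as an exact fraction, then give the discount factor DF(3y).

step 1 [1y] bond c/1=17/400: DF=(825243/800000 − 17/400·(0))/(1+17/400) = 1979/2000 ≈ 0.989500
step 2 [2y] zero: DF = P = 981/1000 ≈ 0.981000
step 3 [3y] bond c/1=3/50: DF=(1439/1250 − 3/50·(0.989500+0.981000))/(1+3/50) = 1949/2000 ≈ 0.974500
step 4 [4y] bond c/1=3/200: DF=(2019083/2000000 − 3/200·(0.989500+0.981000+0.974500))/(1+3/200) = 9511/10000 ≈ 0.951100

1 1 1979/2000
2 2 981/1000
3 3 1949/2000
4 4 9511/10000
DF(3y) = 1949/2000 ≈ 0.974500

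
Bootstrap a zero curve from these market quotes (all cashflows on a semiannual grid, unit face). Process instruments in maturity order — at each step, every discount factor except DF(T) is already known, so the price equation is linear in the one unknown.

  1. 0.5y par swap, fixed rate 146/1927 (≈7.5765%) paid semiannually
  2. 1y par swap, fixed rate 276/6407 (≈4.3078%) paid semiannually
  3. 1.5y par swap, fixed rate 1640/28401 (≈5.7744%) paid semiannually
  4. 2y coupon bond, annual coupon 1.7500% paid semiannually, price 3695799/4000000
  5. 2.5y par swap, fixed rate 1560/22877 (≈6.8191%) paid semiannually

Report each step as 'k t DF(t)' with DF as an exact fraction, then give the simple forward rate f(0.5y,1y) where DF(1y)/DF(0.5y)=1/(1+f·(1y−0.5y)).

step 1 [0.5y] swap r/2=73/1927: DF=(1 − 73/1927·(0))/(1+73/1927) = 1927/2000 ≈ 0.963500
step 2 [1y] swap r/2=138/6407: DF=(1 − 138/6407·(0.963500))/(1+138/6407) = 4793/5000 ≈ 0.958600
step 3 [1.5y] swap r/2=820/28401: DF=(1 − 820/28401·(0.963500+0.958600))/(1+820/28401) = 459/500 ≈ 0.918000
step 4 [2y] bond c/2=7/800: DF=(3695799/4000000 − 7/800·(0.963500+0.958600+0.918000))/(1+7/800) = 8913/10000 ≈ 0.891300
step 5 [2.5y] swap r/2=780/22877: DF=(1 − 780/22877·(0.963500+0.958600+0.918000+0.891300))/(1+780/22877) = 211/250 ≈ 0.844000

1 1/2 1927/2000
2 1 4793/5000
3 3/2 459/500
4 2 8913/10000
5 5/2 211/250
f(0.5y,1y) = ((1927/2000)/(4793/5000) − 1)/(1/2) = 49/4793 ≈ 1.0223%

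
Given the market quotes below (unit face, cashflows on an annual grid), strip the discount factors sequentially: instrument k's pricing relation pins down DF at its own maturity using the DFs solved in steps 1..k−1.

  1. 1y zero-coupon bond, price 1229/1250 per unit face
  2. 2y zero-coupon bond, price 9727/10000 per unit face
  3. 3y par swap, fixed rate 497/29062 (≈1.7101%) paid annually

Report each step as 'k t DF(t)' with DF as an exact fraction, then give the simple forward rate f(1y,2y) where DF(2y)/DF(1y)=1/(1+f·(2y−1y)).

step 1 [1y] zero: DF = P = 1229/1250 ≈ 0.983200
step 2 [2y] zero: DF = P = 9727/10000 ≈ 0.972700
step 3 [3y] swap r/1=497/29062: DF=(1 − 497/29062·(0.983200+0.972700))/(1+497/29062) = 9503/10000 ≈ 0.950300

1 1 1229/1250
2 2 9727/10000
3 3 9503/10000
f(1y,2y) = ((1229/1250)/(9727/10000) − 1)/(1) = 105/9727 ≈ 1.0795%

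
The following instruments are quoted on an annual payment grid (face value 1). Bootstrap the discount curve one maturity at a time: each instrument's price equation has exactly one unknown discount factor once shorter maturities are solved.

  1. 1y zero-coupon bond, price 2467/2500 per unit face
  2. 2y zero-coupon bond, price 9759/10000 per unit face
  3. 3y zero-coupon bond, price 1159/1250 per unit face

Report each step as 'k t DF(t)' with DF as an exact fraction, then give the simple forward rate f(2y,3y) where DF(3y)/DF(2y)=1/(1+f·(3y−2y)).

step 1 [1y] zero: DF = P = 2467/2500 ≈ 0.986800
step 2 [2y] zero: DF = P = 9759/10000 ≈ 0.975900
step 3 [3y] zero: DF = P = 1159/1250 ≈ 0.927200

1 1 2467/2500
2 2 9759/10000
3 3 1159/1250
f(2y,3y) = ((9759/10000)/(1159/1250) − 1)/(1) = 487/9272 ≈ 5.2524%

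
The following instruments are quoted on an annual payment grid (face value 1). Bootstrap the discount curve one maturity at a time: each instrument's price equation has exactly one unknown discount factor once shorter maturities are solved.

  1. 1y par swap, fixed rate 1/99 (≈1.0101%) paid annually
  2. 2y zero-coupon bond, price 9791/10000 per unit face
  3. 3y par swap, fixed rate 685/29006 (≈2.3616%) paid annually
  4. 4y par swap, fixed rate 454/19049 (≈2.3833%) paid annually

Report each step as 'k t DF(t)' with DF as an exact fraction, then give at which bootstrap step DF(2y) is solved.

1 1 99/100
2 2 9791/10000
3 3 1863/2000
4 4 2273/2500
DF(2y) is solved at step 2

step 1 [1y] swap r/1=1/99: DF=(1 − 1/99·(0))/(1+1/99) = 99/100 ≈ 0.990000
step 2 [2y] zero: DF = P = 9791/10000 ≈ 0.979100
step 3 [3y] swap r/1=685/29006: DF=(1 − 685/29006·(0.990000+0.979100))/(1+685/29006) = 1863/2000 ≈ 0.931500
step 4 [4y] swap r/1=454/19049: DF=(1 − 454/19049·(0.990000+0.979100+0.931500))/(1+454/19049) = 2273/2500 ≈ 0.909200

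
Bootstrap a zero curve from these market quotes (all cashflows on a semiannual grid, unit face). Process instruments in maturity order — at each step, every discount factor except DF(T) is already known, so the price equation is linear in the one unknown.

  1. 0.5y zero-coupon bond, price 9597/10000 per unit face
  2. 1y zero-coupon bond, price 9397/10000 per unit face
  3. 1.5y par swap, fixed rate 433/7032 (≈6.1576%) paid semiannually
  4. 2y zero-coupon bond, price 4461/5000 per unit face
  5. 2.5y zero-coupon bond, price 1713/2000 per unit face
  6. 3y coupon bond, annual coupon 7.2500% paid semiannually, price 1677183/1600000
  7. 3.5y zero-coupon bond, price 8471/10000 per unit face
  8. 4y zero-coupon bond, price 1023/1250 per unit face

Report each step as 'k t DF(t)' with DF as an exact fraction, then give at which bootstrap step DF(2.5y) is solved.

1 1/2 9597/10000
2 1 9397/10000
3 3/2 4567/5000
4 2 4461/5000
5 5/2 1713/2000
6 3 213/250
7 7/2 8471/10000
8 4 1023/1250
DF(2.5y) is solved at step 5

step 1 [0.5y] zero: DF = P = 9597/10000 ≈ 0.959700
step 2 [1y] zero: DF = P = 9397/10000 ≈ 0.939700
step 3 [1.5y] swap r/2=433/14064: DF=(1 − 433/14064·(0.959700+0.939700))/(1+433/14064) = 4567/5000 ≈ 0.913400
step 4 [2y] zero: DF = P = 4461/5000 ≈ 0.892200
step 5 [2.5y] zero: DF = P = 1713/2000 ≈ 0.856500
step 6 [3y] bond c/2=29/800: DF=(1677183/1600000 − 29/800·(0.959700+0.939700+0.913400+0.892200+0.856500))/(1+29/800) = 213/250 ≈ 0.852000
step 7 [3.5y] zero: DF = P = 8471/10000 ≈ 0.847100
step 8 [4y] zero: DF = P = 1023/1250 ≈ 0.818400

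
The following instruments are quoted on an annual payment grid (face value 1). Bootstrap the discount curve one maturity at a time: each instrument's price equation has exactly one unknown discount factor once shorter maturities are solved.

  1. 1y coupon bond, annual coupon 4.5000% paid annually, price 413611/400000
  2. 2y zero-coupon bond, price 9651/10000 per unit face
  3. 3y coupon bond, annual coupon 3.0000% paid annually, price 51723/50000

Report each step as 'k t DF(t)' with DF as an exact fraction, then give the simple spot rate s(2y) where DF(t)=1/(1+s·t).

step 1 [1y] bond c/1=9/200: DF=(413611/400000 − 9/200·(0))/(1+9/200) = 1979/2000 ≈ 0.989500
step 2 [2y] zero: DF = P = 9651/10000 ≈ 0.965100
step 3 [3y] bond c/1=3/100: DF=(51723/50000 − 3/100·(0.989500+0.965100))/(1+3/100) = 4737/5000 ≈ 0.947400

1 1 1979/2000
2 2 9651/10000
3 3 4737/5000
s(2y) = (1/(9651/10000) − 1)/(2) = 349/19302 ≈ 1.8081%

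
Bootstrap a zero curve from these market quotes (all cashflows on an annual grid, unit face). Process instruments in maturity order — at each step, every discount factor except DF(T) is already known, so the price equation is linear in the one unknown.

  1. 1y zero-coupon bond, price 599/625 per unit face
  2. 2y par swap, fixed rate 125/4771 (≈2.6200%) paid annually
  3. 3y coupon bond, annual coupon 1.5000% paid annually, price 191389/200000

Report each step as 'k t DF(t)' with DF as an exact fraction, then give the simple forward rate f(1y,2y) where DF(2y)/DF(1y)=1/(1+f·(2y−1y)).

1 1 599/625
2 2 19/20
3 3 4573/5000
f(1y,2y) = ((599/625)/(19/20) − 1)/(1) = 21/2375 ≈ 0.8842%

step 1 [1y] zero: DF = P = 599/625 ≈ 0.958400
step 2 [2y] swap r/1=125/4771: DF=(1 − 125/4771·(0.958400))/(1+125/4771) = 19/20 ≈ 0.950000
step 3 [3y] bond c/1=3/200: DF=(191389/200000 − 3/200·(0.958400+0.950000))/(1+3/200) = 4573/5000 ≈ 0.914600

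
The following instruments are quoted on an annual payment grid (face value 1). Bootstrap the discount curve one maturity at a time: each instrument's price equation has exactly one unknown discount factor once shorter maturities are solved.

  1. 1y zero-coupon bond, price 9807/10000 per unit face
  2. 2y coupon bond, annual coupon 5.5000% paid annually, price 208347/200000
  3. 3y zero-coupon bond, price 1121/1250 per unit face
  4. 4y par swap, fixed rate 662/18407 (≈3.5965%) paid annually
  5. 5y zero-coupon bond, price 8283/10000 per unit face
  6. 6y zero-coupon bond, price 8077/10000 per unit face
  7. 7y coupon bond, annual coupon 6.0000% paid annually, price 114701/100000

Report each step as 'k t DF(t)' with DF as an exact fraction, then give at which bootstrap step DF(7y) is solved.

step 1 [1y] zero: DF = P = 9807/10000 ≈ 0.980700
step 2 [2y] bond c/1=11/200: DF=(208347/200000 − 11/200·(0.980700))/(1+11/200) = 9363/10000 ≈ 0.936300
step 3 [3y] zero: DF = P = 1121/1250 ≈ 0.896800
step 4 [4y] swap r/1=662/18407: DF=(1 − 662/18407·(0.980700+0.936300+0.896800))/(1+662/18407) = 2169/2500 ≈ 0.867600
step 5 [5y] zero: DF = P = 8283/10000 ≈ 0.828300
step 6 [6y] zero: DF = P = 8077/10000 ≈ 0.807700
step 7 [7y] bond c/1=3/50: DF=(114701/100000 − 3/50·(0.980700+0.936300+0.896800+0.867600+0.828300+0.807700))/(1+3/50) = 7811/10000 ≈ 0.781100

1 1 9807/10000
2 2 9363/10000
3 3 1121/1250
4 4 2169/2500
5 5 8283/10000
6 6 8077/10000
7 7 7811/10000
DF(7y) is solved at step 7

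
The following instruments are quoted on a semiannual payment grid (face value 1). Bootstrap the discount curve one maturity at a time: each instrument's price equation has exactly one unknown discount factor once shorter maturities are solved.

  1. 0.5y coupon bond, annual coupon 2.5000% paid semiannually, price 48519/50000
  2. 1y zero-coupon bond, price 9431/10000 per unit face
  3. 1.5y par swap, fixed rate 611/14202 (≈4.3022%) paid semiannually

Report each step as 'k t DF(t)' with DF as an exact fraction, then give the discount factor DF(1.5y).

1 1/2 599/625
2 1 9431/10000
3 3/2 9389/10000
DF(1.5y) = 9389/10000 ≈ 0.938900

step 1 [0.5y] bond c/2=1/80: DF=(48519/50000 − 1/80·(0))/(1+1/80) = 599/625 ≈ 0.958400
step 2 [1y] zero: DF = P = 9431/10000 ≈ 0.943100
step 3 [1.5y] swap r/2=611/28404: DF=(1 − 611/28404·(0.958400+0.943100))/(1+611/28404) = 9389/10000 ≈ 0.938900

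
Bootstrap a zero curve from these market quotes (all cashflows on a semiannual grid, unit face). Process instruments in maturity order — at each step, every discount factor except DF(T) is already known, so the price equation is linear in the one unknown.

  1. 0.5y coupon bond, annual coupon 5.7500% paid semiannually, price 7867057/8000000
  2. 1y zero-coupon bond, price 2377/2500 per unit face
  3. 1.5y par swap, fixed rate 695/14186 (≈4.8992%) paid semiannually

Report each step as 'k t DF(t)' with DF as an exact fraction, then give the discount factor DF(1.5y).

step 1 [0.5y] bond c/2=23/800: DF=(7867057/8000000 − 23/800·(0))/(1+23/800) = 9559/10000 ≈ 0.955900
step 2 [1y] zero: DF = P = 2377/2500 ≈ 0.950800
step 3 [1.5y] swap r/2=695/28372: DF=(1 − 695/28372·(0.955900+0.950800))/(1+695/28372) = 1861/2000 ≈ 0.930500

1 1/2 9559/10000
2 1 2377/2500
3 3/2 1861/2000
DF(1.5y) = 1861/2000 ≈ 0.930500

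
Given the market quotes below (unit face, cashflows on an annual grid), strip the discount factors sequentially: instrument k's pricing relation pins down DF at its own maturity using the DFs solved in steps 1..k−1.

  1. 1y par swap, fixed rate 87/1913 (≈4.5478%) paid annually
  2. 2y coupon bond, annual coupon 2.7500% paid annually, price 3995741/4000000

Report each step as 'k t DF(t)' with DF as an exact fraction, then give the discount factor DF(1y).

step 1 [1y] swap r/1=87/1913: DF=(1 − 87/1913·(0))/(1+87/1913) = 1913/2000 ≈ 0.956500
step 2 [2y] bond c/1=11/400: DF=(3995741/4000000 − 11/400·(0.956500))/(1+11/400) = 4733/5000 ≈ 0.946600

1 1 1913/2000
2 2 4733/5000
DF(1y) = 1913/2000 ≈ 0.956500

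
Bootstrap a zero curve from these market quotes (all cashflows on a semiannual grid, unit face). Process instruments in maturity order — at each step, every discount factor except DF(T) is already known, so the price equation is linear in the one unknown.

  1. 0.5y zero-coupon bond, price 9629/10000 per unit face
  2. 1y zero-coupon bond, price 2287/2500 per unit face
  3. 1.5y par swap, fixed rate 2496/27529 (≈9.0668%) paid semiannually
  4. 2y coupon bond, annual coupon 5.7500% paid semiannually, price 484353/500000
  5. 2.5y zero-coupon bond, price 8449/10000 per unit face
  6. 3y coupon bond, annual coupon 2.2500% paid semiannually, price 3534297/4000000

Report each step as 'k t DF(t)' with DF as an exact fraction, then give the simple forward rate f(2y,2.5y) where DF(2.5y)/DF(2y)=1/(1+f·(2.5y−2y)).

1 1/2 9629/10000
2 1 2287/2500
3 3/2 547/625
4 2 8647/10000
5 5/2 8449/10000
6 3 8241/10000
f(2y,2.5y) = ((8647/10000)/(8449/10000) − 1)/(1/2) = 396/8449 ≈ 4.6869%

step 1 [0.5y] zero: DF = P = 9629/10000 ≈ 0.962900
step 2 [1y] zero: DF = P = 2287/2500 ≈ 0.914800
step 3 [1.5y] swap r/2=1248/27529: DF=(1 − 1248/27529·(0.962900+0.914800))/(1+1248/27529) = 547/625 ≈ 0.875200
step 4 [2y] bond c/2=23/800: DF=(484353/500000 − 23/800·(0.962900+0.914800+0.875200))/(1+23/800) = 8647/10000 ≈ 0.864700
step 5 [2.5y] zero: DF = P = 8449/10000 ≈ 0.844900
step 6 [3y] bond c/2=9/800: DF=(3534297/4000000 − 9/800·(0.962900+0.914800+0.875200+0.864700+0.844900))/(1+9/800) = 8241/10000 ≈ 0.824100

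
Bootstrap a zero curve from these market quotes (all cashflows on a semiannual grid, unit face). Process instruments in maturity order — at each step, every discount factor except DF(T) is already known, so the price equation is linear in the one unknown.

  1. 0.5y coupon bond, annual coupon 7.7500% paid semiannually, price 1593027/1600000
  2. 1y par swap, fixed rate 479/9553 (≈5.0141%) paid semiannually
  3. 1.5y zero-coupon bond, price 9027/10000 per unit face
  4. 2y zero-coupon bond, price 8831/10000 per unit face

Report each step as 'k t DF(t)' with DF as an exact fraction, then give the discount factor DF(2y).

step 1 [0.5y] bond c/2=31/800: DF=(1593027/1600000 − 31/800·(0))/(1+31/800) = 1917/2000 ≈ 0.958500
step 2 [1y] swap r/2=479/19106: DF=(1 − 479/19106·(0.958500))/(1+479/19106) = 9521/10000 ≈ 0.952100
step 3 [1.5y] zero: DF = P = 9027/10000 ≈ 0.902700
step 4 [2y] zero: DF = P = 8831/10000 ≈ 0.883100

1 1/2 1917/2000
2 1 9521/10000
3 3/2 9027/10000
4 2 8831/10000
DF(2y) = 8831/10000 ≈ 0.883100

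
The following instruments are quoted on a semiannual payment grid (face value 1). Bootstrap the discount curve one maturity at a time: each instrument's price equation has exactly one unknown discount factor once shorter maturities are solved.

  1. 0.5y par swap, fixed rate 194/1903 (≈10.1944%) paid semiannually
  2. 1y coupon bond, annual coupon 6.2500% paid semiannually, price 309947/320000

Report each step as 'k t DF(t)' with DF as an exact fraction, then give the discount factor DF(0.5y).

1 1/2 1903/2000
2 1 569/625
DF(0.5y) = 1903/2000 ≈ 0.951500

step 1 [0.5y] swap r/2=97/1903: DF=(1 − 97/1903·(0))/(1+97/1903) = 1903/2000 ≈ 0.951500
step 2 [1y] bond c/2=1/32: DF=(309947/320000 − 1/32·(0.951500))/(1+1/32) = 569/625 ≈ 0.910400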